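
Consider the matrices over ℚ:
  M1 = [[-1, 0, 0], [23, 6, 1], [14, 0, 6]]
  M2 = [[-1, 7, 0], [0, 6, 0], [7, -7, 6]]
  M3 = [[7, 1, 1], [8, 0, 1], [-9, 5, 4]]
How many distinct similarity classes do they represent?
2 classes: {M1, M3}, {M2}

Characteristic polynomials: χ_{M1} = (x - 6)^2(x + 1), χ_{M2} = (x - 6)^2(x + 1), χ_{M3} = (x - 6)^2(x + 1).

{M1, M3}: invariant factors (x - 6)^2(x + 1).

{M2}: invariant factors x - 6, (x - 6)(x + 1).

Matrices are similar if and only if their invariant-factor lists agree; the partition into similarity classes is {M1, M3}, {M2}.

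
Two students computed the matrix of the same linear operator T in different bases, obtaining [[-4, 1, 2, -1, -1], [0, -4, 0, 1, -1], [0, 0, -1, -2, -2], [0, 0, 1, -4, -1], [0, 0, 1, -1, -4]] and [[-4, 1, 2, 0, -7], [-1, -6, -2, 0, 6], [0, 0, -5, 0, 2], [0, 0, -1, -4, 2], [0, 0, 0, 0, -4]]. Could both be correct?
trace(A) = -17 but trace(B) = -23. The trace is a similarity invariant, so A and B are not similar.

No.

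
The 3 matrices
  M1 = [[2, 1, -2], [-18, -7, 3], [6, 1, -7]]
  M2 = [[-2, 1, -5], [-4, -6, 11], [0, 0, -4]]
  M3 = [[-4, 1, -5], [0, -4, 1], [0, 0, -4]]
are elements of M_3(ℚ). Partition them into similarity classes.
Characteristic polynomials: χ_{M1} = (x + 4)^3, χ_{M2} = (x + 4)^3, χ_{M3} = (x + 4)^3.

{M1, M2, M3}: invariant factors (x + 4)^3.

Matrices are similar if and only if their invariant-factor lists agree; the partition into similarity classes is {M1, M2, M3}.

1 class: {M1, M2, M3}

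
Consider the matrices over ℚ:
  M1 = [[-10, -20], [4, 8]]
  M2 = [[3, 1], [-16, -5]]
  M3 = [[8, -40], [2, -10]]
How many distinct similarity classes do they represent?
2 classes: {M1, M3}, {M2}

Characteristic polynomials: χ_{M1} = x(x + 2), χ_{M2} = (x + 1)^2, χ_{M3} = x(x + 2).

{M1, M3}: invariant factors x(x + 2).

{M2}: invariant factors (x + 1)^2.

Matrices are similar if and only if their invariant-factor lists agree; the partition into similarity classes is {M1, M3}, {M2}.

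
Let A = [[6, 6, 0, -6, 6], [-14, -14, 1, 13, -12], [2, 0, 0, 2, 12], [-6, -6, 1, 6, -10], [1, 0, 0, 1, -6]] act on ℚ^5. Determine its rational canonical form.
R = [[0, 6, 0, 0, 0], [1, -2, 0, 0, 0], [0, 0, 0, 0, 24], [0, 0, 1, 0, -2], [0, 0, 0, 1, -6]]

The invariant factors of A (the non-unit diagonal entries of the Smith normal form of xI - A over ℚ[x]) are x^2 + 2x - 6, (x + 4)(x^2 + 2x - 6), each dividing the next. The characteristic polynomial is their product, (x + 4)(x^2 + 2x - 6)^2.

The rational canonical form is the block-diagonal matrix of companion matrices C(f_i):
R = [[0, 6, 0, 0, 0], [1, -2, 0, 0, 0], [0, 0, 0, 0, 24], [0, 0, 1, 0, -2], [0, 0, 0, 1, -6]].

Note the characteristic polynomial does not split into linear factors over ℚ, so A has no Jordan form over ℚ; the rational canonical form exists over any field.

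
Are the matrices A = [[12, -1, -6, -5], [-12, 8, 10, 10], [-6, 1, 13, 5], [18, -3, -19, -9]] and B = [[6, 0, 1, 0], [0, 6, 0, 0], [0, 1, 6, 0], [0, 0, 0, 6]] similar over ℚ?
Yes.

Two matrices over a field are similar if and only if they have the same invariant factors.

Both A and B have characteristic polynomial (x - 6)^4 and minimal polynomial (x - 6)^3. Computing further, both have invariant factors x - 6, (x - 6)^3. Hence A and B are similar.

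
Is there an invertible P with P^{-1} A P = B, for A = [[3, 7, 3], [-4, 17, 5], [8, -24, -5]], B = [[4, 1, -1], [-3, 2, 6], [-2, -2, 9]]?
Yes.

Two matrices over a field are similar if and only if they have the same invariant factors.

Both A and B have characteristic polynomial (x - 5)^3 and minimal polynomial (x - 5)^3. Computing further, both have invariant factors (x - 5)^3. Hence A and B are similar.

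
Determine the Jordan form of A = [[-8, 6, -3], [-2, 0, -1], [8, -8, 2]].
J = [[-2, 1, 0], [0, -2, 0], [0, 0, -2]]

The characteristic polynomial is det(xI - A) = (x + 2)^3, so the eigenvalues are -2 (algebraic multiplicity 3).

For λ = -2: rank(A + 2I) = 1, rank((A + 2I)^2) = 0. The eigenspace has dimension 3 - 1 = 2, so there are 2 Jordan blocks; the rank sequence gives block sizes [2, 1].

Assembling the blocks gives the Jordan form J above.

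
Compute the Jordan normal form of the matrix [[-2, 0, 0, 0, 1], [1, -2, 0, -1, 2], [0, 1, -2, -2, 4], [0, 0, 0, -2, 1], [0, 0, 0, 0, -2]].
The characteristic polynomial is det(xI - A) = (x + 2)^5, so the eigenvalues are -2 (algebraic multiplicity 5).

For λ = -2: rank(A + 2I) = 3, rank((A + 2I)^2) = 1, rank((A + 2I)^3) = 0. The eigenspace has dimension 5 - 3 = 2, so there are 2 Jordan blocks; the rank sequence gives block sizes [3, 2].

Assembling the blocks gives the Jordan form J above.

J = [[-2, 1, 0, 0, 0], [0, -2, 1, 0, 0], [0, 0, -2, 0, 0], [0, 0, 0, -2, 1], [0, 0, 0, 0, -2]]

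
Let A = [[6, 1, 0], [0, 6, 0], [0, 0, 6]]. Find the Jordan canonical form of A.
J = [[6, 1, 0], [0, 6, 0], [0, 0, 6]]

The characteristic polynomial is det(xI - A) = (x - 6)^3, so the eigenvalues are 6 (algebraic multiplicity 3).

For λ = 6: rank(A - 6I) = 1, rank((A - 6I)^2) = 0. The eigenspace has dimension 3 - 1 = 2, so there are 2 Jordan blocks; the rank sequence gives block sizes [2, 1].

Assembling the blocks gives the Jordan form J above.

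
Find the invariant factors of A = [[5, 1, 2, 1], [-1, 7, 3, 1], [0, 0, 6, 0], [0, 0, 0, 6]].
The Jordan structure of A has elementary divisors (x - 6)^3, (x - 6). Arranging the block sizes at each eigenvalue in decreasing order and taking row products gives the invariant factors.

Invariant factors (smallest first, each dividing the next): x - 6, (x - 6)^3.

Check: the last factor (x - 6)^3 is the minimal polynomial, and the product (x - 6)^4 is the characteristic polynomial.

x - 6, (x - 6)^3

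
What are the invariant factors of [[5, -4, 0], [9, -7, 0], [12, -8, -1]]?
x + 1, (x + 1)^2

The Jordan structure of A has elementary divisors (x + 1)^2, (x + 1). Arranging the block sizes at each eigenvalue in decreasing order and taking row products gives the invariant factors.

Invariant factors (smallest first, each dividing the next): x + 1, (x + 1)^2.

Check: the last factor (x + 1)^2 is the minimal polynomial, and the product (x + 1)^3 is the characteristic polynomial.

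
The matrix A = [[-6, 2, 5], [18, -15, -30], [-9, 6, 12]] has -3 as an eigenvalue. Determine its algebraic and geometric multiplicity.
The characteristic polynomial is (x + 3)^3, so the factor x + 3 appears with exponent 3: the algebraic multiplicity is 3.

rank(A + 3I) = 1, so the eigenspace has dimension 3 - 1 = 2: the geometric multiplicity is 2.

Since 2 < 3, A is not diagonalizable.

algebraic multiplicity 3, geometric multiplicity 2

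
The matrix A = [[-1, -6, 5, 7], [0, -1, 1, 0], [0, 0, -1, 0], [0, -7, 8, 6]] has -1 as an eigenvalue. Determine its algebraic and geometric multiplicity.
algebraic multiplicity 3, geometric multiplicity 1

The characteristic polynomial is (x - 6)(x + 1)^3, so the factor x + 1 appears with exponent 3: the algebraic multiplicity is 3.

rank(A + I) = 3, so the eigenspace has dimension 4 - 3 = 1: the geometric multiplicity is 1.

Since 1 < 3, A is not diagonalizable.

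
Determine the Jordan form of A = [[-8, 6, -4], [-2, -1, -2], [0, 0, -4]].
The characteristic polynomial is det(xI - A) = (x + 4)^2(x + 5), so the eigenvalues are -5 (algebraic multiplicity 1), -4 (algebraic multiplicity 2).

For λ = -5: algebraic multiplicity 1 gives one 1×1 block.

For λ = -4: rank(A + 4I) = 1. The eigenspace has dimension 3 - 1 = 2, so there are 2 Jordan blocks; the rank sequence gives block sizes [1, 1].

Assembling the blocks gives the Jordan form J above.

J = [[-5, 0, 0], [0, -4, 0], [0, 0, -4]]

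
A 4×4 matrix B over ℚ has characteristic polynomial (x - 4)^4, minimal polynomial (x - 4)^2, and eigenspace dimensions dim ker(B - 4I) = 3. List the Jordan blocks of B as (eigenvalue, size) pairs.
Jordan blocks: (4, 2), (4, 1), (4, 1)

λ = 4: algebraic multiplicity 4 (exponent in χ_B), largest block size 2 (exponent in m_B), 3 blocks (geometric multiplicity). These force block sizes [2, 1, 1].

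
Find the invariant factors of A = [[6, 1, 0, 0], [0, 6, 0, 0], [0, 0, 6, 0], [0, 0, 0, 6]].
x - 6, x - 6, (x - 6)^2

The Jordan structure of A has elementary divisors (x - 6)^2, (x - 6), (x - 6). Arranging the block sizes at each eigenvalue in decreasing order and taking row products gives the invariant factors.

Invariant factors (smallest first, each dividing the next): x - 6, x - 6, (x - 6)^2.

Check: the last factor (x - 6)^2 is the minimal polynomial, and the product (x - 6)^4 is the characteristic polynomial.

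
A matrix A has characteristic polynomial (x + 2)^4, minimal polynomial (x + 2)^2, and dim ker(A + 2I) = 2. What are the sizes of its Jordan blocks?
Jordan blocks: (-2, 2), (-2, 2)

λ = -2: algebraic multiplicity 4 (exponent in χ_A), largest block size 2 (exponent in m_A), 2 blocks (geometric multiplicity). These force block sizes [2, 2].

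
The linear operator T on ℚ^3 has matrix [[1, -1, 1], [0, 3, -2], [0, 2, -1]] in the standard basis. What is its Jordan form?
J = [[1, 1, 0], [0, 1, 0], [0, 0, 1]]

The characteristic polynomial is det(xI - A) = (x - 1)^3, so the eigenvalues are 1 (algebraic multiplicity 3).

For λ = 1: rank(A - I) = 1, rank((A - I)^2) = 0. The eigenspace has dimension 3 - 1 = 2, so there are 2 Jordan blocks; the rank sequence gives block sizes [2, 1].

Assembling the blocks gives the Jordan form J above.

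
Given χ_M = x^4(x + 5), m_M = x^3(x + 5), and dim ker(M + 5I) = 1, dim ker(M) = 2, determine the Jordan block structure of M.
Jordan blocks: (-5, 1), (0, 3), (0, 1)

λ = -5: algebraic multiplicity 1 (exponent in χ_M), largest block size 1 (exponent in m_M), 1 block (geometric multiplicity). This forces block sizes [1].
λ = 0: algebraic multiplicity 4 (exponent in χ_M), largest block size 3 (exponent in m_M), 2 blocks (geometric multiplicity). These force block sizes [3, 1].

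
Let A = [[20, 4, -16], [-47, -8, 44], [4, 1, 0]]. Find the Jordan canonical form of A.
J = [[4, 1, 0], [0, 4, 1], [0, 0, 4]]

The characteristic polynomial is det(xI - A) = (x - 4)^3, so the eigenvalues are 4 (algebraic multiplicity 3).

For λ = 4: rank(A - 4I) = 2, rank((A - 4I)^2) = 1, rank((A - 4I)^3) = 0. The eigenspace has dimension 3 - 2 = 1, so there is 1 Jordan block; the rank sequence gives block sizes [3].

Assembling the blocks gives the Jordan form J above.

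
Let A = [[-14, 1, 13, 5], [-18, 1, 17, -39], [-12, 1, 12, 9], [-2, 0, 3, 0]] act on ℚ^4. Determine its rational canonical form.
The invariant factors of A (the non-unit diagonal entries of the Smith normal form of xI - A over ℚ[x]) are x + 4, (x - 5)(x - 2)(x + 4), each dividing the next. The characteristic polynomial is their product, (x - 5)(x - 2)(x + 4)^2.

The rational canonical form is the block-diagonal matrix of companion matrices C(f_i):
R = [[-4, 0, 0, 0], [0, 0, 0, -40], [0, 1, 0, 18], [0, 0, 1, 3]].

R = [[-4, 0, 0, 0], [0, 0, 0, -40], [0, 1, 0, 18], [0, 0, 1, 3]]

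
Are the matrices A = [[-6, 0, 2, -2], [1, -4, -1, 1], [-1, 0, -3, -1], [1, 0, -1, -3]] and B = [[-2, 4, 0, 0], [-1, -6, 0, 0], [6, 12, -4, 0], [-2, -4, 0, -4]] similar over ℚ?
Two matrices over a field are similar if and only if they have the same invariant factors.

Both A and B have characteristic polynomial (x + 4)^4 and minimal polynomial (x + 4)^2. Computing further, both have invariant factors x + 4, x + 4, (x + 4)^2. Hence A and B are similar.

Yes.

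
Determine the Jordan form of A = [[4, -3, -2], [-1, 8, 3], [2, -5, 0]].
J = [[4, 1, 0], [0, 4, 1], [0, 0, 4]]

The characteristic polynomial is det(xI - A) = (x - 4)^3, so the eigenvalues are 4 (algebraic multiplicity 3).

For λ = 4: rank(A - 4I) = 2, rank((A - 4I)^2) = 1, rank((A - 4I)^3) = 0. The eigenspace has dimension 3 - 2 = 1, so there is 1 Jordan block; the rank sequence gives block sizes [3].

Assembling the blocks gives the Jordan form J above.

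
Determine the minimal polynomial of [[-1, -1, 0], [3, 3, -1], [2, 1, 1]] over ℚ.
The characteristic polynomial factors as (x - 1)^3. The minimal polynomial is ∏(x - λ)^{k_λ} where k_λ is the size of the largest Jordan block at λ.

For λ = 1: rank(A - I) = 2, and the largest Jordan block has size 3 (the smallest k with rank((A - I)^k) = rank((A - I)^(k+1))).

So m_A(x) = (x - 1)^3.

m_A(x) = (x - 1)^3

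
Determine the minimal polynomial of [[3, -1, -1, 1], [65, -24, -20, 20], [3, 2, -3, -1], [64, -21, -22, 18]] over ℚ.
m_A(x) = (x - 1)^2(x + 4)^2

The characteristic polynomial factors as (x - 1)^2(x + 4)^2. The minimal polynomial is ∏(x - λ)^{k_λ} where k_λ is the size of the largest Jordan block at λ.

For λ = -4: rank(A + 4I) = 3, and the largest Jordan block has size 2 (the smallest k with rank((A + 4I)^k) = rank((A + 4I)^(k+1))).
For λ = 1: rank(A - I) = 3, and the largest Jordan block has size 2 (the smallest k with rank((A - I)^k) = rank((A - I)^(k+1))).

So m_A(x) = (x - 1)^2(x + 4)^2.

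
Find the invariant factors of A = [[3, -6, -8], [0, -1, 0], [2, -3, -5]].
x + 1, (x + 1)^2

The Jordan structure of A has elementary divisors (x + 1)^2, (x + 1). Arranging the block sizes at each eigenvalue in decreasing order and taking row products gives the invariant factors.

Invariant factors (smallest first, each dividing the next): x + 1, (x + 1)^2.

Check: the last factor (x + 1)^2 is the minimal polynomial, and the product (x + 1)^3 is the characteristic polynomial.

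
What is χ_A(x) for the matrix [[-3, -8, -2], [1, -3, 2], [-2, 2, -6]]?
χ_A(x) = (x + 2)(x + 5)^2

xI - A = [[x + 3, 8, 2], [-1, x + 3, -2], [2, -2, x + 6]].

Expanding det(xI - A) along the first row:
det(xI - A) = + (x + 3)·det([[x + 3, -2], [-2, x + 6]]) - (8)·det([[-1, -2], [2, x + 6]]) + (2)·det([[-1, x + 3], [2, -2]]).

Evaluating gives χ_A(x) = x^3 + 12x^2 + 45x + 50 = (x + 2)(x + 5)^2.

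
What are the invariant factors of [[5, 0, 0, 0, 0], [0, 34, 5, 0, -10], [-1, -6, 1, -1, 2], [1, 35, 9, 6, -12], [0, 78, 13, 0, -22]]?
The Jordan structure of A has elementary divisors (x - 4), (x - 5)^3, (x - 5). Arranging the block sizes at each eigenvalue in decreasing order and taking row products gives the invariant factors.

Invariant factors (smallest first, each dividing the next): x - 5, (x - 5)^3(x - 4).

Check: the last factor (x - 5)^3(x - 4) is the minimal polynomial, and the product (x - 5)^4(x - 4) is the characteristic polynomial.

x - 5, (x - 5)^3(x - 4)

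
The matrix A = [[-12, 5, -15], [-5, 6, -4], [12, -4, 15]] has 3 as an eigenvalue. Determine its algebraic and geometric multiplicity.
algebraic multiplicity 3, geometric multiplicity 1

The characteristic polynomial is (x - 3)^3, so the factor x - 3 appears with exponent 3: the algebraic multiplicity is 3.

rank(A - 3I) = 2, so the eigenspace has dimension 3 - 2 = 1: the geometric multiplicity is 1.

Since 1 < 3, A is not diagonalizable.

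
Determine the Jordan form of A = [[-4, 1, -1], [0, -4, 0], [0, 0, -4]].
The characteristic polynomial is det(xI - A) = (x + 4)^3, so the eigenvalues are -4 (algebraic multiplicity 3).

For λ = -4: rank(A + 4I) = 1, rank((A + 4I)^2) = 0. The eigenspace has dimension 3 - 1 = 2, so there are 2 Jordan blocks; the rank sequence gives block sizes [2, 1].

Assembling the blocks gives the Jordan form J above.

J = [[-4, 1, 0], [0, -4, 0], [0, 0, -4]]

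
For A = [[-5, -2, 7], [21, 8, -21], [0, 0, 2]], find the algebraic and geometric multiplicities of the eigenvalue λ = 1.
The characteristic polynomial is (x - 2)^2(x - 1), so the factor x - 1 appears with exponent 1: the algebraic multiplicity is 1.

rank(A - I) = 2, so the eigenspace has dimension 3 - 2 = 1: the geometric multiplicity is 1.

algebraic multiplicity 1, geometric multiplicity 1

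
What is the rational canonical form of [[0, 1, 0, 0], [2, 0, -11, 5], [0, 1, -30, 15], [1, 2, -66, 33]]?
The invariant factors of A (the non-unit diagonal entries of the Smith normal form of xI - A over ℚ[x]) are (x - 3)(x^3 - x - 5), each dividing the next. The characteristic polynomial is their product, (x - 3)(x^3 - x - 5).

The rational canonical form is the block-diagonal matrix of companion matrices C(f_i):
R = [[0, 0, 0, -15], [1, 0, 0, 2], [0, 1, 0, 1], [0, 0, 1, 3]].

Note the characteristic polynomial does not split into linear factors over ℚ, so A has no Jordan form over ℚ; the rational canonical form exists over any field.

R = [[0, 0, 0, -15], [1, 0, 0, 2], [0, 1, 0, 1], [0, 0, 1, 3]]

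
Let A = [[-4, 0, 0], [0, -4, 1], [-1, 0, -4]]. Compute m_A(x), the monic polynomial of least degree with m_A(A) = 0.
The characteristic polynomial factors as (x + 4)^3. The minimal polynomial is ∏(x - λ)^{k_λ} where k_λ is the size of the largest Jordan block at λ.

For λ = -4: rank(A + 4I) = 2, and the largest Jordan block has size 3 (the smallest k with rank((A + 4I)^k) = rank((A + 4I)^(k+1))).

So m_A(x) = (x + 4)^3.

m_A(x) = (x + 4)^3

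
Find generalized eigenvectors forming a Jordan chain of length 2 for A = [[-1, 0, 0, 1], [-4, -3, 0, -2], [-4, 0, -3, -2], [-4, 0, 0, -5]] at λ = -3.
We seek v_1 ∈ ker((A + 3I)^2) \ ker(A + 3I), then set v_{i+1} = (A + 3I) v_i.

One such chain is v_1 = [[-1, 1, 1, 1]]^T, v_2 = [[-1, 2, 2, 2]]^T. Check: (A + 3I) v_2 = [[0, 0, 0, 0]]^T = 0.

v_1 = [[-1, 1, 1, 1]]^T, v_2 = [[-1, 2, 2, 2]]^T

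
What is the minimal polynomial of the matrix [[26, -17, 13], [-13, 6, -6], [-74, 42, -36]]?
The characteristic polynomial factors as (x - 2)(x + 3)^2. The minimal polynomial is ∏(x - λ)^{k_λ} where k_λ is the size of the largest Jordan block at λ.

For λ = -3: rank(A + 3I) = 2, and the largest Jordan block has size 2 (the smallest k with rank((A + 3I)^k) = rank((A + 3I)^(k+1))).
For λ = 2: rank(A - 2I) = 2, and the largest Jordan block has size 1 (the smallest k with rank((A - 2I)^k) = rank((A - 2I)^(k+1))).

So m_A(x) = (x - 2)(x + 3)^2.

m_A(x) = (x - 2)(x + 3)^2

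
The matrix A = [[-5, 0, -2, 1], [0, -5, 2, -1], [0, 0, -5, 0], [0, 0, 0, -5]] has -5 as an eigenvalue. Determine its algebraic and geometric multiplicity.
algebraic multiplicity 4, geometric multiplicity 3

The characteristic polynomial is (x + 5)^4, so the factor x + 5 appears with exponent 4: the algebraic multiplicity is 4.

rank(A + 5I) = 1, so the eigenspace has dimension 4 - 1 = 3: the geometric multiplicity is 3.

Since 3 < 4, A is not diagonalizable.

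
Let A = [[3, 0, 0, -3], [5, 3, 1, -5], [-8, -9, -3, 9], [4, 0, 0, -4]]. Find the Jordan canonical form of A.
The characteristic polynomial is det(xI - A) = x^3(x + 1), so the eigenvalues are -1 (algebraic multiplicity 1), 0 (algebraic multiplicity 3).

For λ = -1: algebraic multiplicity 1 gives one 1×1 block.

For λ = 0: rank(A) = 3, rank(A^2) = 2, rank(A^3) = 1. The eigenspace has dimension 4 - 3 = 1, so there is 1 Jordan block; the rank sequence gives block sizes [3].

Assembling the blocks gives the Jordan form J above.

J = [[-1, 0, 0, 0], [0, 0, 1, 0], [0, 0, 0, 1], [0, 0, 0, 0]]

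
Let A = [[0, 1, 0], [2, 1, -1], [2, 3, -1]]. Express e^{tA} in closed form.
A has Jordan form J = [[0, 1, 0], [0, 0, 1], [0, 0, 0]] with A = PJP^{-1}, so e^{tA} = P e^{tJ} P^{-1}.

For a Jordan block J_k(λ), e^{tJ_k(λ)} = e^{λt} · (I + tN + t^2 N^2/2! + ... + t^{k-1} N^{k-1}/(k-1)!) where N is the nilpotent superdiagonal part.

Assembling the blocks and conjugating back gives the entries of e^{tA} as shown above.

e^{tA} = [[t^2 + 1, t*(t + 2)/2, -t^2/2], [2*t, t + 1, -t], [2*t*(t + 1), t*(t + 3), -t^2 - t + 1]]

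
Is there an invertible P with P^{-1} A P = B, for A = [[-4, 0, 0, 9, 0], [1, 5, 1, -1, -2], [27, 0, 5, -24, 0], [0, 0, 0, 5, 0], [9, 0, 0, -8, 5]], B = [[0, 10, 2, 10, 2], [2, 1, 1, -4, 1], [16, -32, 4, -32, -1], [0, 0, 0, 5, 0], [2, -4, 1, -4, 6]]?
No.

Both have characteristic polynomial (x - 5)^4(x + 4), but the minimal polynomial of A is (x - 5)^3(x + 4) while the minimal polynomial of B is (x - 5)^2(x + 4). The minimal polynomial is a similarity invariant, so A and B are not similar.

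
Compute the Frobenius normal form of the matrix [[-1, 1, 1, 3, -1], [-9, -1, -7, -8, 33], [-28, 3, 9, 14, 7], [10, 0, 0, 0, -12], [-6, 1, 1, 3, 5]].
The invariant factors of A (the non-unit diagonal entries of the Smith normal form of xI - A over ℚ[x]) are x(x - 6), x^2(x - 6), each dividing the next. The characteristic polynomial is their product, x^3(x - 6)^2.

The rational canonical form is the block-diagonal matrix of companion matrices C(f_i):
R = [[0, 0, 0, 0, 0], [1, 6, 0, 0, 0], [0, 0, 0, 0, 0], [0, 0, 1, 0, 0], [0, 0, 0, 1, 6]].

R = [[0, 0, 0, 0, 0], [1, 6, 0, 0, 0], [0, 0, 0, 0, 0], [0, 0, 1, 0, 0], [0, 0, 0, 1, 6]]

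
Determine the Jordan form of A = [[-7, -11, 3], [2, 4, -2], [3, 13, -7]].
The characteristic polynomial is det(xI - A) = (x + 2)(x + 4)^2, so the eigenvalues are -4 (algebraic multiplicity 2), -2 (algebraic multiplicity 1).

For λ = -4: rank(A + 4I) = 2, rank((A + 4I)^2) = 1. The eigenspace has dimension 3 - 2 = 1, so there is 1 Jordan block; the rank sequence gives block sizes [2].

For λ = -2: algebraic multiplicity 1 gives one 1×1 block.

Assembling the blocks gives the Jordan form J above.

J = [[-4, 1, 0], [0, -4, 0], [0, 0, -2]]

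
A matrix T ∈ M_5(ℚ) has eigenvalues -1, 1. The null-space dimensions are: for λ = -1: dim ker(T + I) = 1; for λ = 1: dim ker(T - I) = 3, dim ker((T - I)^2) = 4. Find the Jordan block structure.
Jordan blocks: (-1, 1), (1, 2), (1, 1), (1, 1)

λ = -1: successive nullity increments [1] count blocks of size ≥ k; block sizes are [1].
λ = 1: successive nullity increments [3, 1] count blocks of size ≥ k; block sizes are [2, 1, 1].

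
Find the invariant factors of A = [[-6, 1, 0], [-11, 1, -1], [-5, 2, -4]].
The Jordan structure of A has elementary divisors (x + 3)^3. Arranging the block sizes at each eigenvalue in decreasing order and taking row products gives the invariant factors.

Invariant factors (smallest first, each dividing the next): (x + 3)^3.

Check: the last factor (x + 3)^3 is the minimal polynomial, and the product (x + 3)^3 is the characteristic polynomial.

(x + 3)^3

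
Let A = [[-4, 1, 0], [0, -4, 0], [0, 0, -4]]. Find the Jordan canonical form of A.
The characteristic polynomial is det(xI - A) = (x + 4)^3, so the eigenvalues are -4 (algebraic multiplicity 3).

For λ = -4: rank(A + 4I) = 1, rank((A + 4I)^2) = 0. The eigenspace has dimension 3 - 1 = 2, so there are 2 Jordan blocks; the rank sequence gives block sizes [2, 1].

Assembling the blocks gives the Jordan form J above.

J = [[-4, 1, 0], [0, -4, 0], [0, 0, -4]]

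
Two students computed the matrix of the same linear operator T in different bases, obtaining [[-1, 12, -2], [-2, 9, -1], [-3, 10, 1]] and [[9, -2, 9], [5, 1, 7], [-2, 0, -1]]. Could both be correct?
Two matrices over a field are similar if and only if they have the same invariant factors.

Both A and B have characteristic polynomial (x - 3)^3 and minimal polynomial (x - 3)^3. Computing further, both have invariant factors (x - 3)^3. Hence A and B are similar.

Yes.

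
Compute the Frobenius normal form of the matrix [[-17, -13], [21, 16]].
The invariant factors of A (the non-unit diagonal entries of the Smith normal form of xI - A over ℚ[x]) are x^2 + x + 1, each dividing the next. The characteristic polynomial is their product, x^2 + x + 1.

The rational canonical form is the block-diagonal matrix of companion matrices C(f_i):
R = [[0, -1], [1, -1]].

Note the characteristic polynomial does not split into linear factors over ℚ, so A has no Jordan form over ℚ; the rational canonical form exists over any field.

R = [[0, -1], [1, -1]]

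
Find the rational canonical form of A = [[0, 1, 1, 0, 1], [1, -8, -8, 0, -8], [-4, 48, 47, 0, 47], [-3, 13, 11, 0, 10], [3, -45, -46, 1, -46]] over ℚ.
R = [[0, 0, 0, 0, 1], [1, 0, 0, 0, -9], [0, 1, 0, 0, 22], [0, 0, 1, 0, -6], [0, 0, 0, 1, -7]]

The invariant factors of A (the non-unit diagonal entries of the Smith normal form of xI - A over ℚ[x]) are (x - 1)(x^2 + 4x - 1)^2, each dividing the next. The characteristic polynomial is their product, (x - 1)(x^2 + 4x - 1)^2.

The rational canonical form is the block-diagonal matrix of companion matrices C(f_i):
R = [[0, 0, 0, 0, 1], [1, 0, 0, 0, -9], [0, 1, 0, 0, 22], [0, 0, 1, 0, -6], [0, 0, 0, 1, -7]].

Note the characteristic polynomial does not split into linear factors over ℚ, so A has no Jordan form over ℚ; the rational canonical form exists over any field.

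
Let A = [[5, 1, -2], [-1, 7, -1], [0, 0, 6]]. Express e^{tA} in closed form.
e^{tA} = [[(1 - t)*e^{6*t}, t*e^{6*t}, t*(t - 4)*e^{6*t}/2], [-t*e^{6*t}, (t + 1)*e^{6*t}, t*(t - 2)*e^{6*t}/2], [0, 0, e^{6*t}]]

A has Jordan form J = [[6, 1, 0], [0, 6, 1], [0, 0, 6]] with A = PJP^{-1}, so e^{tA} = P e^{tJ} P^{-1}.

For a Jordan block J_k(λ), e^{tJ_k(λ)} = e^{λt} · (I + tN + t^2 N^2/2! + ... + t^{k-1} N^{k-1}/(k-1)!) where N is the nilpotent superdiagonal part.

Assembling the blocks and conjugating back gives the entries of e^{tA} as shown above.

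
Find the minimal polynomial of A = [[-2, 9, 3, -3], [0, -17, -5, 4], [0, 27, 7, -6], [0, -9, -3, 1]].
The characteristic polynomial factors as (x + 2)^3(x + 5). The minimal polynomial is ∏(x - λ)^{k_λ} where k_λ is the size of the largest Jordan block at λ.

For λ = -5: rank(A + 5I) = 3, and the largest Jordan block has size 1 (the smallest k with rank((A + 5I)^k) = rank((A + 5I)^(k+1))).
For λ = -2: rank(A + 2I) = 2, and the largest Jordan block has size 2 (the smallest k with rank((A + 2I)^k) = rank((A + 2I)^(k+1))).

So m_A(x) = (x + 2)^2(x + 5).

m_A(x) = (x + 2)^2(x + 5)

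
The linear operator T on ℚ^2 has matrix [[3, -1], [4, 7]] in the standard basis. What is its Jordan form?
J = [[5, 1], [0, 5]]

The characteristic polynomial is det(xI - A) = (x - 5)^2, so the eigenvalues are 5 (algebraic multiplicity 2).

For λ = 5: rank(A - 5I) = 1, rank((A - 5I)^2) = 0. The eigenspace has dimension 2 - 1 = 1, so there is 1 Jordan block; the rank sequence gives block sizes [2].

Assembling the blocks gives the Jordan form J above.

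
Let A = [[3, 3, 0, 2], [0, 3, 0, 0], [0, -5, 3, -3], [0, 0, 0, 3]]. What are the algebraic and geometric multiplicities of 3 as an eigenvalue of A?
algebraic multiplicity 4, geometric multiplicity 2

The characteristic polynomial is (x - 3)^4, so the factor x - 3 appears with exponent 4: the algebraic multiplicity is 4.

rank(A - 3I) = 2, so the eigenspace has dimension 4 - 2 = 2: the geometric multiplicity is 2.

Since 2 < 4, A is not diagonalizable.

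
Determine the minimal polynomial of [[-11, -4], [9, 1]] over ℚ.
The characteristic polynomial factors as (x + 5)^2. The minimal polynomial is ∏(x - λ)^{k_λ} where k_λ is the size of the largest Jordan block at λ.

For λ = -5: rank(A + 5I) = 1, and the largest Jordan block has size 2 (the smallest k with rank((A + 5I)^k) = rank((A + 5I)^(k+1))).

So m_A(x) = (x + 5)^2.

m_A(x) = (x + 5)^2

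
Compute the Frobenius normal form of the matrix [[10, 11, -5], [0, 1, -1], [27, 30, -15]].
R = [[0, 0, -12], [1, 0, -10], [0, 1, -4]]

The invariant factors of A (the non-unit diagonal entries of the Smith normal form of xI - A over ℚ[x]) are (x + 2)(x^2 + 2x + 6), each dividing the next. The characteristic polynomial is their product, (x + 2)(x^2 + 2x + 6).

The rational canonical form is the block-diagonal matrix of companion matrices C(f_i):
R = [[0, 0, -12], [1, 0, -10], [0, 1, -4]].

Note the characteristic polynomial does not split into linear factors over ℚ, so A has no Jordan form over ℚ; the rational canonical form exists over any field.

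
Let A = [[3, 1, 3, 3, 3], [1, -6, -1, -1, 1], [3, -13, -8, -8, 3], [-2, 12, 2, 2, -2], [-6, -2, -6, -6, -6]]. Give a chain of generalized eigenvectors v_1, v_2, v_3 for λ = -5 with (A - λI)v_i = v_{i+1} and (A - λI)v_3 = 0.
We seek v_1 ∈ ker((A + 5I)^3) \ ker((A + 5I)^2), then set v_{i+1} = (A + 5I) v_i.

One such chain is v_1 = [[1, -1, -2, 2, -2]]^T, v_2 = [[1, 0, 0, 0, -2]]^T, v_3 = [[2, -1, -3, 2, -4]]^T. Check: (A + 5I) v_3 = [[0, 0, 0, 0, 0]]^T = 0.

v_1 = [[1, -1, -2, 2, -2]]^T, v_2 = [[1, 0, 0, 0, -2]]^T, v_3 = [[2, -1, -3, 2, -4]]^T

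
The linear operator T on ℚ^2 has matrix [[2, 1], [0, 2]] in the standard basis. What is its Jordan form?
The characteristic polynomial is det(xI - A) = (x - 2)^2, so the eigenvalues are 2 (algebraic multiplicity 2).

For λ = 2: rank(A - 2I) = 1, rank((A - 2I)^2) = 0. The eigenspace has dimension 2 - 1 = 1, so there is 1 Jordan block; the rank sequence gives block sizes [2].

Assembling the blocks gives the Jordan form J above.

J = [[2, 1], [0, 2]]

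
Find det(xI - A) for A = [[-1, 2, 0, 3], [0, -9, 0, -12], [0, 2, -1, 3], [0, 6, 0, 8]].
xI - A = [[x + 1, -2, 0, -3], [0, x + 9, 0, 12], [0, -2, x + 1, -3], [0, -6, 0, x - 8]].

Expanding det(xI - A) along the first row:
det(xI - A) = + (x + 1)·det([[x + 9, 0, 12], [-2, x + 1, -3], [-6, 0, x - 8]]) - (-2)·det([[0, 0, 12], [0, x + 1, -3], [0, 0, x - 8]]) + (0)·det([[0, x + 9, 12], [0, -2, -3], [0, -6, x - 8]]) - (-3)·det([[0, x + 9, 0], [0, -2, x + 1], [0, -6, 0]]).

Evaluating gives χ_A(x) = x^4 + 3x^3 + 3x^2 + x = x(x + 1)^3.

χ_A(x) = x(x + 1)^3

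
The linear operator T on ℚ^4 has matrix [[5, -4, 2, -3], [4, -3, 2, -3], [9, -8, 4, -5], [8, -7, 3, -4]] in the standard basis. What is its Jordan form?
J = [[0, 1, 0, 0], [0, 0, 0, 0], [0, 0, 1, 1], [0, 0, 0, 1]]

The characteristic polynomial is det(xI - A) = x^2(x - 1)^2, so the eigenvalues are 0 (algebraic multiplicity 2), 1 (algebraic multiplicity 2).

For λ = 0: rank(A) = 3, rank(A^2) = 2. The eigenspace has dimension 4 - 3 = 1, so there is 1 Jordan block; the rank sequence gives block sizes [2].

For λ = 1: rank(A - I) = 3, rank((A - I)^2) = 2. The eigenspace has dimension 4 - 3 = 1, so there is 1 Jordan block; the rank sequence gives block sizes [2].

Assembling the blocks gives the Jordan form J above.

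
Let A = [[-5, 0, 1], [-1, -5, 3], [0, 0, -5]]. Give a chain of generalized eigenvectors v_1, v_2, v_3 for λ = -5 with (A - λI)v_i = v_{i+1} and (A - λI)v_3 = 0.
v_1 = [[1, -3, 1]]^T, v_2 = [[1, 2, 0]]^T, v_3 = [[0, -1, 0]]^T

We seek v_1 ∈ ker((A + 5I)^3) \ ker((A + 5I)^2), then set v_{i+1} = (A + 5I) v_i.

One such chain is v_1 = [[1, -3, 1]]^T, v_2 = [[1, 2, 0]]^T, v_3 = [[0, -1, 0]]^T. Check: (A + 5I) v_3 = [[0, 0, 0]]^T = 0.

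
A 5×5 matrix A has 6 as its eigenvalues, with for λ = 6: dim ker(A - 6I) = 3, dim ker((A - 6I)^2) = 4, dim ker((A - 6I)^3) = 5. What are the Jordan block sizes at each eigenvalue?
λ = 6: successive nullity increments [3, 1, 1] count blocks of size ≥ k; block sizes are [3, 1, 1].

Jordan blocks: (6, 3), (6, 1), (6, 1)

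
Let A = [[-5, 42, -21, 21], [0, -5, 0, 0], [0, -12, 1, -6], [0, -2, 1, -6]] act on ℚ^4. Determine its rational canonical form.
R = [[-5, 0, 0, 0], [0, -5, 0, 0], [0, 0, 0, 0], [0, 0, 1, -5]]

The invariant factors of A (the non-unit diagonal entries of the Smith normal form of xI - A over ℚ[x]) are x + 5, x + 5, x(x + 5), each dividing the next. The characteristic polynomial is their product, x(x + 5)^3.

The rational canonical form is the block-diagonal matrix of companion matrices C(f_i):
R = [[-5, 0, 0, 0], [0, -5, 0, 0], [0, 0, 0, 0], [0, 0, 1, -5]].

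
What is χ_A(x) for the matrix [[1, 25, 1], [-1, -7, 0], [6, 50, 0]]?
xI - A = [[x - 1, -25, -1], [1, x + 7, 0], [-6, -50, x]].

Expanding det(xI - A) along the first row:
det(xI - A) = + (x - 1)·det([[x + 7, 0], [-50, x]]) - (-25)·det([[1, 0], [-6, x]]) + (-1)·det([[1, x + 7], [-6, -50]]).

Evaluating gives χ_A(x) = x^3 + 6x^2 + 12x + 8 = (x + 2)^3.

χ_A(x) = (x + 2)^3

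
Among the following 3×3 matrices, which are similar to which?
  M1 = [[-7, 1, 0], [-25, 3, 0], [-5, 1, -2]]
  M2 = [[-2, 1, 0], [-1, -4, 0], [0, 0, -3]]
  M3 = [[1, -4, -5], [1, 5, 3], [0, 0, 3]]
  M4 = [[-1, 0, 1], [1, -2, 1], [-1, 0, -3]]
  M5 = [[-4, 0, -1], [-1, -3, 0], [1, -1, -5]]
4 classes: {M1, M4}, {M2}, {M3}, {M5}

Characteristic polynomials: χ_{M1} = (x + 2)^3, χ_{M2} = (x + 3)^3, χ_{M3} = (x - 3)^3, χ_{M4} = (x + 2)^3, χ_{M5} = (x + 4)^3.

{M1, M4}: invariant factors x + 2, (x + 2)^2.

{M2}: invariant factors x + 3, (x + 3)^2.

{M3}: invariant factors (x - 3)^3.

{M5}: invariant factors (x + 4)^3.

Matrices are similar if and only if their invariant-factor lists agree; the partition into similarity classes is {M1, M4}, {M2}, {M3}, {M5}.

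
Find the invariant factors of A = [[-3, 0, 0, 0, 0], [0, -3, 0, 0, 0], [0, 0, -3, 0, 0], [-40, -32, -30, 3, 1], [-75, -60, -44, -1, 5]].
The Jordan structure of A has elementary divisors (x + 3), (x + 3), (x + 3), (x - 4)^2. Arranging the block sizes at each eigenvalue in decreasing order and taking row products gives the invariant factors.

Invariant factors (smallest first, each dividing the next): x + 3, x + 3, (x - 4)^2(x + 3).

Check: the last factor (x - 4)^2(x + 3) is the minimal polynomial, and the product (x - 4)^2(x + 3)^3 is the characteristic polynomial.

x + 3, x + 3, (x - 4)^2(x + 3)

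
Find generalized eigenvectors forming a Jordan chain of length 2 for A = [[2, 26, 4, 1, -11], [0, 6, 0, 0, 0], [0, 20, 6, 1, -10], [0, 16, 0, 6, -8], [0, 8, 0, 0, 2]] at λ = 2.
v_1 = [[-2, 0, -2, -2, -1]]^T, v_2 = [[1, 0, 0, 0, 0]]^T

We seek v_1 ∈ ker((A - 2I)^2) \ ker(A - 2I), then set v_{i+1} = (A - 2I) v_i.

One such chain is v_1 = [[-2, 0, -2, -2, -1]]^T, v_2 = [[1, 0, 0, 0, 0]]^T. Check: (A - 2I) v_2 = [[0, 0, 0, 0, 0]]^T = 0.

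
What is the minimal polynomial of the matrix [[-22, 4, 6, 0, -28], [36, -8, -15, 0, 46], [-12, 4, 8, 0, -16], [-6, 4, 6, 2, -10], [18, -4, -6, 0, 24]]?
The characteristic polynomial factors as (x - 2)^4(x + 4). The minimal polynomial is ∏(x - λ)^{k_λ} where k_λ is the size of the largest Jordan block at λ.

For λ = -4: rank(A + 4I) = 4, and the largest Jordan block has size 1 (the smallest k with rank((A + 4I)^k) = rank((A + 4I)^(k+1))).
For λ = 2: rank(A - 2I) = 2, and the largest Jordan block has size 2 (the smallest k with rank((A - 2I)^k) = rank((A - 2I)^(k+1))).

So m_A(x) = (x - 2)^2(x + 4).

m_A(x) = (x - 2)^2(x + 4)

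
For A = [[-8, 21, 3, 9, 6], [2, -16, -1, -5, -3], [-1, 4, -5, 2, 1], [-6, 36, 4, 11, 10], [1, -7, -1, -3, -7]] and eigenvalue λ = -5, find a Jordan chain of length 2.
We seek v_1 ∈ ker((A + 5I)^2) \ ker(A + 5I), then set v_{i+1} = (A + 5I) v_i.

One such chain is v_1 = [[0, 1, 0, -2, 0]]^T, v_2 = [[3, -1, 0, 4, -1]]^T. Check: (A + 5I) v_2 = [[0, 0, 0, 0, 0]]^T = 0.

v_1 = [[0, 1, 0, -2, 0]]^T, v_2 = [[3, -1, 0, 4, -1]]^T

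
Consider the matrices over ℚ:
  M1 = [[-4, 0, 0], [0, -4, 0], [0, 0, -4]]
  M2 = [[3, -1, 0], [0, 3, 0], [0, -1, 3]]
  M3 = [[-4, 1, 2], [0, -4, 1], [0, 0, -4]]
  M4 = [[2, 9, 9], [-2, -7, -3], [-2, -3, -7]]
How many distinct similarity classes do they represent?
Characteristic polynomials: χ_{M1} = (x + 4)^3, χ_{M2} = (x - 3)^3, χ_{M3} = (x + 4)^3, χ_{M4} = (x + 4)^3.

{M1}: invariant factors x + 4, x + 4, x + 4.

{M2}: invariant factors x - 3, (x - 3)^2.

{M3}: invariant factors (x + 4)^3.

{M4}: invariant factors x + 4, (x + 4)^2.

Matrices are similar if and only if their invariant-factor lists agree; the partition into similarity classes is {M1}, {M2}, {M3}, {M4}.

4 classes: {M1}, {M2}, {M3}, {M4}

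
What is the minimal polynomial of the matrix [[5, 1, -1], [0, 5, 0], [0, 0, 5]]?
The characteristic polynomial factors as (x - 5)^3. The minimal polynomial is ∏(x - λ)^{k_λ} where k_λ is the size of the largest Jordan block at λ.

For λ = 5: rank(A - 5I) = 1, and the largest Jordan block has size 2 (the smallest k with rank((A - 5I)^k) = rank((A - 5I)^(k+1))).

So m_A(x) = (x - 5)^2.

m_A(x) = (x - 5)^2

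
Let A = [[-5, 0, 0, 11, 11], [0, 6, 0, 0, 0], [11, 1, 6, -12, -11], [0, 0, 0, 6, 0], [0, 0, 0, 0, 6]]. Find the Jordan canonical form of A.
J = [[-5, 0, 0, 0, 0], [0, 6, 1, 0, 0], [0, 0, 6, 0, 0], [0, 0, 0, 6, 0], [0, 0, 0, 0, 6]]

The characteristic polynomial is det(xI - A) = (x - 6)^4(x + 5), so the eigenvalues are -5 (algebraic multiplicity 1), 6 (algebraic multiplicity 4).

For λ = -5: algebraic multiplicity 1 gives one 1×1 block.

For λ = 6: rank(A - 6I) = 2, rank((A - 6I)^2) = 1. The eigenspace has dimension 5 - 2 = 3, so there are 3 Jordan blocks; the rank sequence gives block sizes [2, 1, 1].

Assembling the blocks gives the Jordan form J above.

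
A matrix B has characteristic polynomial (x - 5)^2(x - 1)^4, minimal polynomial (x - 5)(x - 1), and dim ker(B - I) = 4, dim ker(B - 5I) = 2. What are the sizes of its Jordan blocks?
Jordan blocks: (1, 1), (1, 1), (1, 1), (1, 1), (5, 1), (5, 1)

λ = 1: algebraic multiplicity 4 (exponent in χ_B), largest block size 1 (exponent in m_B), 4 blocks (geometric multiplicity). These force block sizes [1, 1, 1, 1].
λ = 5: algebraic multiplicity 2 (exponent in χ_B), largest block size 1 (exponent in m_B), 2 blocks (geometric multiplicity). These force block sizes [1, 1].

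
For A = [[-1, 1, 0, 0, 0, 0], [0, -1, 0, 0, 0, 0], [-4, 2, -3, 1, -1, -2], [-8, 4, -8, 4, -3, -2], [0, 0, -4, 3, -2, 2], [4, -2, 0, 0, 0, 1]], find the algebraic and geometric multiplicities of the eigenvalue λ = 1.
The characteristic polynomial is (x - 1)^2(x + 1)^4, so the factor x - 1 appears with exponent 2: the algebraic multiplicity is 2.

rank(A - I) = 4, so the eigenspace has dimension 6 - 4 = 2: the geometric multiplicity is 2.

algebraic multiplicity 2, geometric multiplicity 2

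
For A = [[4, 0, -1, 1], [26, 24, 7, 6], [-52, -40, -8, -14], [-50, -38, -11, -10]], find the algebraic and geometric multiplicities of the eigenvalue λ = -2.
algebraic multiplicity 1, geometric multiplicity 1

The characteristic polynomial is (x - 4)^3(x + 2), so the factor x + 2 appears with exponent 1: the algebraic multiplicity is 1.

rank(A + 2I) = 3, so the eigenspace has dimension 4 - 3 = 1: the geometric multiplicity is 1.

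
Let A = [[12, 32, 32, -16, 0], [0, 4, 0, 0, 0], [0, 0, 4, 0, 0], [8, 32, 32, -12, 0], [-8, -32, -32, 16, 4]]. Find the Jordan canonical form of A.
The characteristic polynomial is det(xI - A) = (x - 4)^4(x + 4), so the eigenvalues are -4 (algebraic multiplicity 1), 4 (algebraic multiplicity 4).

For λ = -4: algebraic multiplicity 1 gives one 1×1 block.

For λ = 4: rank(A - 4I) = 1. The eigenspace has dimension 5 - 1 = 4, so there are 4 Jordan blocks; the rank sequence gives block sizes [1, 1, 1, 1].

Assembling the blocks gives the Jordan form J above.

J = [[-4, 0, 0, 0, 0], [0, 4, 0, 0, 0], [0, 0, 4, 0, 0], [0, 0, 0, 4, 0], [0, 0, 0, 0, 4]]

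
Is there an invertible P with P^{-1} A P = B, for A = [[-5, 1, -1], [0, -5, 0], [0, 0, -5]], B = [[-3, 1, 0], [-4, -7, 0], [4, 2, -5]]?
Two matrices over a field are similar if and only if they have the same invariant factors.

Both A and B have characteristic polynomial (x + 5)^3 and minimal polynomial (x + 5)^2. Computing further, both have invariant factors x + 5, (x + 5)^2. Hence A and B are similar.

Yes.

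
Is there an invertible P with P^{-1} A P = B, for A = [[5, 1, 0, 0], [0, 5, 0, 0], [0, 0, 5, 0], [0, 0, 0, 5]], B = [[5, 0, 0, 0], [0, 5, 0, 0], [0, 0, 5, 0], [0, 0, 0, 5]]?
No.

Both have characteristic polynomial (x - 5)^4, but the minimal polynomial of A is (x - 5)^2 while the minimal polynomial of B is x - 5. The minimal polynomial is a similarity invariant, so A and B are not similar.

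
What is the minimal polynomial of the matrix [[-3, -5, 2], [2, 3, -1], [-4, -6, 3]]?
m_A(x) = (x - 1)^3

The characteristic polynomial factors as (x - 1)^3. The minimal polynomial is ∏(x - λ)^{k_λ} where k_λ is the size of the largest Jordan block at λ.

For λ = 1: rank(A - I) = 2, and the largest Jordan block has size 3 (the smallest k with rank((A - I)^k) = rank((A - I)^(k+1))).

So m_A(x) = (x - 1)^3.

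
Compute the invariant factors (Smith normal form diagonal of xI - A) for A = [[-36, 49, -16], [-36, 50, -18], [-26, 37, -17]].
(x - 5)(x + 4)^2

The Jordan structure of A has elementary divisors (x + 4)^2, (x - 5). Arranging the block sizes at each eigenvalue in decreasing order and taking row products gives the invariant factors.

Invariant factors (smallest first, each dividing the next): (x - 5)(x + 4)^2.

Check: the last factor (x - 5)(x + 4)^2 is the minimal polynomial, and the product (x - 5)(x + 4)^2 is the characteristic polynomial.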